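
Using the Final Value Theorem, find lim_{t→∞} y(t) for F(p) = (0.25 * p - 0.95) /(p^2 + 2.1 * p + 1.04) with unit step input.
FVT: lim_{t→∞} y(t) = lim_{p→0} p*Y(p) where Y(p) = F(p)/p.
= lim_{p→0} F(p) = F(0) = num(0)/den(0) = -0.95/1.04 = -0.9135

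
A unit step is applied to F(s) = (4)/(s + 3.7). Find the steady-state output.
FVT: lim_{t→∞} y(t) = lim_{s→0} s*Y(s) where Y(s) = F(s)/s.
= lim_{s→0} F(s) = F(0) = num(0)/den(0) = 4/3.7 = 1.081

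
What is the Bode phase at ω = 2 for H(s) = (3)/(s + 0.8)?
Substitute s = j*2: H(j2) = 0.517241 - 1.2931j.
∠H(j2) = atan2(Im, Re) = atan2(-1.2931, 0.517241) = -68.20°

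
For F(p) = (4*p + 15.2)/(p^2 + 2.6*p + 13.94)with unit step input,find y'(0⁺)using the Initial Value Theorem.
IVT: y'(0⁺) = lim_{p→∞} p²·Y(p) = lim_{p→∞} p·F(p).
deg(num) = 1, deg(den) = 2, relative degree = 1, so p·F(p) → (leading num)/(leading den) = 4/1 = 4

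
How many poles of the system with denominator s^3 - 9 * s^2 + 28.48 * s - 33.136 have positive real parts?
s^3 - 9*s^2 + 28.48*s - 33.136 = (s - 3.8)(s^2 - 5.2*s + 8.72). Poles: 2.6 + 1.4j, 2.6 - 1.4j, 3.8. RHP poles (Re>0): 3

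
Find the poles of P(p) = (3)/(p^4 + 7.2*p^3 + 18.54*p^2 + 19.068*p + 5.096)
Set denominator = 0: p^4 + 7.2*p^3 + 18.54*p^2 + 19.068*p + 5.096 = (p + 2.6)(p + 0.4)(p^2 + 4.2*p + 4.9) = 0 → Poles: -0.4, -2.1 + 0.7j, -2.1 - 0.7j, -2.6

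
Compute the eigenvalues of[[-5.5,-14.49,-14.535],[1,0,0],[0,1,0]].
Eigenvalues solve det(λI - A) = 0.
Characteristic polynomial: λ^3 + 5.5*λ^2 + 14.49*λ + 14.535 = 0.
Factor: (λ + 1.9)(λ^2 + 3.6*λ + 7.65) = 0.
Roots: -1.8 + 2.1j, -1.8 - 2.1j, -1.9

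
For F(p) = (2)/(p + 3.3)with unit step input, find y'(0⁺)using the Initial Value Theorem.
IVT: y'(0⁺) = lim_{p→∞} p²·Y(p) = lim_{p→∞} p·F(p).
deg(num) = 0, deg(den) = 1, relative degree = 1, so p·F(p) → (leading num)/(leading den) = 2/1 = 2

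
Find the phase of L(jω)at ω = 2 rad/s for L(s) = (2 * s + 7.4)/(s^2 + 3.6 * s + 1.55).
Substitute s = j*2: L(j2) = 0.184466 - 1.09055j.
∠L(j2) = atan2(Im, Re) = atan2(-1.09055, 0.184466) = -80.40°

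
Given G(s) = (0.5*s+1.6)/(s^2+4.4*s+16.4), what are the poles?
Set denominator = 0: s^2 + 4.4*s + 16.4 = 0 → Poles: -2.2 + 3.4j, -2.2 - 3.4j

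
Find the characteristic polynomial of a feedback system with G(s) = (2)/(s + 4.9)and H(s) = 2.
Characteristic poly = G_den * H_den + G_num * H_num = (s + 4.9) + (4) = s + 8.9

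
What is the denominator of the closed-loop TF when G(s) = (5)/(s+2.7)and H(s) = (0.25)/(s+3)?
Characteristic poly = G_den * H_den + G_num * H_num = (s^2 + 5.7*s + 8.1) + (1.25) = s^2 + 5.7*s + 9.35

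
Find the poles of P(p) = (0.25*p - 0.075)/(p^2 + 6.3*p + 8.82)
Set denominator = 0: p^2 + 6.3*p + 8.82 = (p + 2.1)(p + 4.2) = 0 → Poles: -2.1, -4.2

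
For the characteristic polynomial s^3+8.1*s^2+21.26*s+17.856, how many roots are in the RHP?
s^3 + 8.1*s^2 + 21.26*s + 17.856 = (s + 1.8)(s + 3.2)(s + 3.1). Poles: -1.8, -3.1, -3.2. RHP poles (Re>0): 0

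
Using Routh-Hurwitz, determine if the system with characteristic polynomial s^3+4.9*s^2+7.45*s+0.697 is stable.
Routh array:
s^3: [1, 7.45]; s^2: [4.9, 0.697]; s^1: [7.30776]; s^0: [0.697]
First column: [1, 4.9, 7.30776, 0.697]. Sign changes = 0.
Yes, stable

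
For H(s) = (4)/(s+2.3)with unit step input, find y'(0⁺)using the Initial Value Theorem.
IVT: y'(0⁺) = lim_{s→∞} s²·Y(s) = lim_{s→∞} s·H(s).
deg(num) = 0, deg(den) = 1, relative degree = 1, so s·H(s) → (leading num)/(leading den) = 4/1 = 4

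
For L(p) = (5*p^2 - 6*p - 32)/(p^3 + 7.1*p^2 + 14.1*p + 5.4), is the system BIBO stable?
Denominator: p^3 + 7.1*p^2 + 14.1*p + 5.4 = (p + 3.6)(p + 0.5)(p + 3). Poles: -0.5, -3, -3.6. All Re(p)<0: Yes (stable)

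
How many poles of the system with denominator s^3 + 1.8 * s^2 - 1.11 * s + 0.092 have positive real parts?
s^3 + 1.8*s^2 - 1.11*s + 0.092 = (s - 0.1)(s - 0.4)(s + 2.3). Poles: -2.3, 0.1, 0.4. RHP poles (Re>0): 2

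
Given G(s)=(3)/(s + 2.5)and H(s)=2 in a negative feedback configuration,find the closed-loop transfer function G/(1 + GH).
Closed-loop T = G/(1+GH).
Numerator: G_num * H_den = 3.
Denominator: G_den * H_den + G_num * H_num = (s + 2.5) + (6) = s + 8.5.
T(s) = (3)/(s + 8.5)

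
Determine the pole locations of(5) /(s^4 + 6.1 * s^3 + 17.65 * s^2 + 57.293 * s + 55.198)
Set denominator = 0: s^4 + 6.1*s^3 + 17.65*s^2 + 57.293*s + 55.198 = (s + 4.4)(s + 1.3)(s^2 + 0.4*s + 9.65) = 0 → Poles: -0.2 + 3.1j, -0.2 - 3.1j, -1.3, -4.4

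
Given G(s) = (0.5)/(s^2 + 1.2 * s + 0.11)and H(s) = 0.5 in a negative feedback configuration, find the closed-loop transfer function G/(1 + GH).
Closed-loop T = G/(1+GH).
Numerator: G_num * H_den = 0.5.
Denominator: G_den * H_den + G_num * H_num = (s^2 + 1.2*s + 0.11) + (0.25) = s^2 + 1.2*s + 0.36.
T(s) = (0.5)/(s^2 + 1.2*s + 0.36)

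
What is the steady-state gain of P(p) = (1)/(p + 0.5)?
DC gain = P(0) = num(0)/den(0) = 1/0.5 = 2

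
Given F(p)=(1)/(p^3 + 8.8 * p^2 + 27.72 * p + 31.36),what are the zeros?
Numerator is a nonzero constant (1) → Zeros: none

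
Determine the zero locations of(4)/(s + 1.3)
Numerator is a nonzero constant (4) → Zeros: none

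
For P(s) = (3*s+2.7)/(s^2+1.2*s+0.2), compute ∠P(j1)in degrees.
Substitute s = j*1: P(j1) = 0.692308 - 2.71154j.
∠P(j1) = atan2(Im, Re) = atan2(-2.71154, 0.692308) = -75.68°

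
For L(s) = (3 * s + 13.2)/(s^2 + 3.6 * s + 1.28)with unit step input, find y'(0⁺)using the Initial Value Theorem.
IVT: y'(0⁺) = lim_{s→∞} s²·Y(s) = lim_{s→∞} s·L(s).
deg(num) = 1, deg(den) = 2, relative degree = 1, so s·L(s) → (leading num)/(leading den) = 3/1 = 3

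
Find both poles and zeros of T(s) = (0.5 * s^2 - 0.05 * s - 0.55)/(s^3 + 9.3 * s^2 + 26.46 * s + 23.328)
Set denominator = 0: s^3 + 9.3*s^2 + 26.46*s + 23.328 = (s + 4.8)(s + 2.7)(s + 1.8) = 0 → Poles: -1.8, -2.7, -4.8
Set numerator = 0: 0.5*s^2 - 0.05*s - 0.55 = 0.5*(s - 1.1)(s + 1) = 0 → Zeros: -1, 1.1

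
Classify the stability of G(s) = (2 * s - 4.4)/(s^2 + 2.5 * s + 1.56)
Denominator: s^2 + 2.5*s + 1.56 = (s + 1.2)(s + 1.3). Poles: -1.2, -1.3. Stable (all poles in LHP)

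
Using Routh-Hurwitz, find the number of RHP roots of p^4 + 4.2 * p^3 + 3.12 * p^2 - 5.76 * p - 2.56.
Routh array:
p^4: [1, 3.12, -2.56]; p^3: [4.2, -5.76]; p^2: [4.49143, -2.56]; p^1: [-3.36611]; p^0: [-2.56]
First column: [1, 4.2, 4.49143, -3.36611, -2.56]. Sign changes = RHP roots = 1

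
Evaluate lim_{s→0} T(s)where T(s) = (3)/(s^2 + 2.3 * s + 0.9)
DC gain = T(0) = num(0)/den(0) = 3/0.9 = 3.333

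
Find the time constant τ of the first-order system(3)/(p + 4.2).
First-order system: τ = -1/pole. Pole = -4.2. τ = -1/(-4.2) = 0.2381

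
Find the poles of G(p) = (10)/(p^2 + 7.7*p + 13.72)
Set denominator = 0: p^2 + 7.7*p + 13.72 = (p + 2.8)(p + 4.9) = 0 → Poles: -2.8, -4.9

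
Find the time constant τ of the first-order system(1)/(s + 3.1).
First-order system: τ = -1/pole. Pole = -3.1. τ = -1/(-3.1) = 0.3226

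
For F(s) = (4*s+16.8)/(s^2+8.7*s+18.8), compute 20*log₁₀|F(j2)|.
Substitute s = j*2: F(j2) = 0.743273 - 0.333308j.
|F(j2)| = sqrt(Re² + Im²) = 0.8146.
20*log₁₀(0.8146) = -1.78 dB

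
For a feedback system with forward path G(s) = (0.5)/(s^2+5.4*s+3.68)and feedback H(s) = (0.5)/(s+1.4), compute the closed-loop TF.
Closed-loop T = G/(1+GH).
Numerator: G_num * H_den = 0.5*s + 0.7.
Denominator: G_den * H_den + G_num * H_num = (s^3 + 6.8*s^2 + 11.24*s + 5.152) + (0.25) = s^3 + 6.8*s^2 + 11.24*s + 5.402.
T(s) = (0.5*s + 0.7)/(s^3 + 6.8*s^2 + 11.24*s + 5.402)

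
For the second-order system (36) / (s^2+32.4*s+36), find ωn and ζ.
Standard form: ωn²/(s²+2ζωn·s+ωn²).
const=36=ωn² → ωn=6, s coeff=32.4=2ζωn → ζ=2.7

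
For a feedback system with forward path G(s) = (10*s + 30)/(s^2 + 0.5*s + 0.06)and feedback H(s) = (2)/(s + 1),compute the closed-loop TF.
Closed-loop T = G/(1+GH).
Numerator: G_num * H_den = 10*s^2 + 40*s + 30.
Denominator: G_den * H_den + G_num * H_num = (s^3 + 1.5*s^2 + 0.56*s + 0.06) + (20*s + 60) = s^3 + 1.5*s^2 + 20.56*s + 60.06.
T(s) = (10*s^2 + 40*s + 30)/(s^3 + 1.5*s^2 + 20.56*s + 60.06)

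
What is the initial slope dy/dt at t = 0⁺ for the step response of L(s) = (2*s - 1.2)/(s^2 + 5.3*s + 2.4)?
IVT: y'(0⁺) = lim_{s→∞} s²·Y(s) = lim_{s→∞} s·L(s).
deg(num) = 1, deg(den) = 2, relative degree = 1, so s·L(s) → (leading num)/(leading den) = 2/1 = 2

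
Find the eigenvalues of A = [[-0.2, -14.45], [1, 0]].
Eigenvalues solve det(λI - A) = 0.
Characteristic polynomial: λ^2 + 0.2*λ + 14.45 = 0.
Roots: -0.1 + 3.8j, -0.1 - 3.8j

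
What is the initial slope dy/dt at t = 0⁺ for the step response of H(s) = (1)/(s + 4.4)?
IVT: y'(0⁺) = lim_{s→∞} s²·Y(s) = lim_{s→∞} s·H(s).
deg(num) = 0, deg(den) = 1, relative degree = 1, so s·H(s) → (leading num)/(leading den) = 1/1 = 1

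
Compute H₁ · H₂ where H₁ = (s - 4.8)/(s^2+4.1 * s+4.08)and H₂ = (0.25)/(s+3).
Series: H = H₁ · H₂ = (n₁·n₂)/(d₁·d₂).
Num: n₁·n₂ = 0.25*s - 1.2. Den: d₁·d₂ = s^3 + 7.1*s^2 + 16.38*s + 12.24.
H(s) = (0.25*s - 1.2)/(s^3 + 7.1*s^2 + 16.38*s + 12.24)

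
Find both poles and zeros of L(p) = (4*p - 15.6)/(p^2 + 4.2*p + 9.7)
Set denominator = 0: p^2 + 4.2*p + 9.7 = 0 → Poles: -2.1 + 2.3j, -2.1 - 2.3j
Set numerator = 0: 4*p - 15.6 = 0 → Zeros: 3.9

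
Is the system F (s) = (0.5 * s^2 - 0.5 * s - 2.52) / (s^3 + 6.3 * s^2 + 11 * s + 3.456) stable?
Denominator: s^3 + 6.3*s^2 + 11*s + 3.456 = (s + 0.4)(s + 3.2)(s + 2.7). Poles: -0.4, -2.7, -3.2. All Re(p)<0: Yes (stable)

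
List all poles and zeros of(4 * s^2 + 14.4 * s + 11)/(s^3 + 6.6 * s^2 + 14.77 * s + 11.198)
Set denominator = 0: s^3 + 6.6*s^2 + 14.77*s + 11.198 = (s + 2.2)(s^2 + 4.4*s + 5.09) = 0 → Poles: -2.2, -2.2 + 0.5j, -2.2 - 0.5j
Set numerator = 0: 4*s^2 + 14.4*s + 11 = 4*(s + 1.1)(s + 2.5) = 0 → Zeros: -1.1, -2.5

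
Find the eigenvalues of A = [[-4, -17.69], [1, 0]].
Eigenvalues solve det(λI - A) = 0.
Characteristic polynomial: λ^2 + 4*λ + 17.69 = 0.
Roots: -2 + 3.7j, -2 - 3.7j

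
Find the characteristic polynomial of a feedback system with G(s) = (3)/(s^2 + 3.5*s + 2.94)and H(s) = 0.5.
Characteristic poly = G_den * H_den + G_num * H_num = (s^2 + 3.5*s + 2.94) + (1.5) = s^2 + 3.5*s + 4.44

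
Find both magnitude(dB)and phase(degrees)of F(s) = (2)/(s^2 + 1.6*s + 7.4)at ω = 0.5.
Substitute s = j*0.5: F(j0.5) = 0.276262 - 0.0309104j.
|F| = 20*log₁₀(sqrt(Re²+Im²)) = -11.12 dB.
∠F = atan2(Im, Re) = -6.38°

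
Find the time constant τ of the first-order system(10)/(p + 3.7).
First-order system: τ = -1/pole. Pole = -3.7. τ = -1/(-3.7) = 0.2703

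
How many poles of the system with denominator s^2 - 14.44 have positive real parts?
s^2 - 14.44 = (s - 3.8)(s + 3.8). Poles: -3.8, 3.8. RHP poles (Re>0): 1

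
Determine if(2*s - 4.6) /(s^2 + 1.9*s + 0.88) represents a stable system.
Denominator: s^2 + 1.9*s + 0.88 = (s + 0.8)(s + 1.1). Poles: -0.8, -1.1. All Re(p)<0: Yes (stable)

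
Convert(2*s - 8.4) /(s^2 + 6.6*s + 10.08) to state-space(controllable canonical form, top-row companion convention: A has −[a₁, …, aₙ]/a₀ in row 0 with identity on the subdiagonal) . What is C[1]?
Reachable canonical form: C = numerator coefficients (right-aligned, zero-padded to length n).
num = 2*s - 8.4, C = [[2, -8.4]].
C[1] = -8.4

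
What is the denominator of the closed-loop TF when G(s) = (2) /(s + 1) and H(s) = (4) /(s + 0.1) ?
Characteristic poly = G_den * H_den + G_num * H_num = (s^2 + 1.1*s + 0.1) + (8) = s^2 + 1.1*s + 8.1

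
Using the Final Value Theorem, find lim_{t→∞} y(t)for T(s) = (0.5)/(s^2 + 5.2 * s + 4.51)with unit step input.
FVT: lim_{t→∞} y(t) = lim_{s→0} s*Y(s) where Y(s) = T(s)/s.
= lim_{s→0} T(s) = T(0) = num(0)/den(0) = 0.5/4.51 = 0.1109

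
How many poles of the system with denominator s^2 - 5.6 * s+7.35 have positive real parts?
s^2 - 5.6*s + 7.35 = (s - 3.5)(s - 2.1). Poles: 2.1, 3.5. RHP poles (Re>0): 2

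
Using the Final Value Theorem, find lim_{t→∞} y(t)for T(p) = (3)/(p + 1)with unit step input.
FVT: lim_{t→∞} y(t) = lim_{p→0} p*Y(p) where Y(p) = T(p)/p.
= lim_{p→0} T(p) = T(0) = num(0)/den(0) = 3/1 = 3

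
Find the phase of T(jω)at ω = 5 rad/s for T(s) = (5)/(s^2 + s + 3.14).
Substitute s = j*5: T(j5) = -0.217357 - 0.0497157j.
∠T(j5) = atan2(Im, Re) = atan2(-0.0497157, -0.217357) = -167.12°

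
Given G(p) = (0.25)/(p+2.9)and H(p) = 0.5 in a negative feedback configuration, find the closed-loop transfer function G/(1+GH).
Closed-loop T = G/(1+GH).
Numerator: G_num * H_den = 0.25.
Denominator: G_den * H_den + G_num * H_num = (p + 2.9) + (0.125) = p + 3.025.
T(p) = (0.25)/(p + 3.025)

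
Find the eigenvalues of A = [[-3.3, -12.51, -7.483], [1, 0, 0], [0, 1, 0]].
Eigenvalues solve det(λI - A) = 0.
Characteristic polynomial: λ^3 + 3.3*λ^2 + 12.51*λ + 7.483 = 0.
Factor: (λ + 0.7)(λ^2 + 2.6*λ + 10.69) = 0.
Roots: -0.7, -1.3 + 3j, -1.3 - 3j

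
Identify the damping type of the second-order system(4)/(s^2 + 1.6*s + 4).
Standard form: ωn²/(s²+2ζωn·s+ωn²) gives ωn=2, ζ=0.4.
Underdamped (ζ = 0.4 < 1)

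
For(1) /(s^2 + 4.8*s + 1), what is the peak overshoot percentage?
Standard form: ωn²/(s²+2ζωn·s+ωn²) → ωn = 1, ζ = 2.4.
ζ ≥ 1, so the response is non-oscillatory: peak overshoot = 0%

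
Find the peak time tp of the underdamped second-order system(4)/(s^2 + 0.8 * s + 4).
Standard form: ωn²/(s²+2ζωn·s+ωn²) → ωn = 2, ζ = 0.2.
ωd = ωn·√(1-ζ²) = 2·√(1-0.2²) = 1.96.
tp = π/ωd = π/1.96 = 1.603 s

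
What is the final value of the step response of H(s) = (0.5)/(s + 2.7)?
FVT: lim_{t→∞} y(t) = lim_{s→0} s*Y(s) where Y(s) = H(s)/s.
= lim_{s→0} H(s) = H(0) = num(0)/den(0) = 0.5/2.7 = 0.1852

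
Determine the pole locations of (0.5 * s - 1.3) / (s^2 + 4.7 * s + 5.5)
Set denominator = 0: s^2 + 4.7*s + 5.5 = (s + 2.2)(s + 2.5) = 0 → Poles: -2.2, -2.5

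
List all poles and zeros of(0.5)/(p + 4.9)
Set denominator = 0: p + 4.9 = 0 → Poles: -4.9
Numerator is a nonzero constant (0.5) → Zeros: none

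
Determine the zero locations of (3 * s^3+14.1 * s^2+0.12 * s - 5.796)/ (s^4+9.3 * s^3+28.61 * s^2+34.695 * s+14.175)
Set numerator = 0: 3*s^3 + 14.1*s^2 + 0.12*s - 5.796 = 3*(s - 0.6)(s + 0.7)(s + 4.6) = 0 → Zeros: -0.7, -4.6, 0.6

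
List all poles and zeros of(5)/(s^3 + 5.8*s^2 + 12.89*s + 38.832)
Set denominator = 0: s^3 + 5.8*s^2 + 12.89*s + 38.832 = (s + 4.8)(s^2 + s + 8.09) = 0 → Poles: -0.5 + 2.8j, -0.5 - 2.8j, -4.8
Numerator is a nonzero constant (5) → Zeros: none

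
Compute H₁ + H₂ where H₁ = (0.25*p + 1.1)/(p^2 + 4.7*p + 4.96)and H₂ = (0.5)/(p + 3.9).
Parallel: H = H₁ + H₂ = (n₁·d₂ + n₂·d₁)/(d₁·d₂).
n₁·d₂ = 0.25*p^2 + 2.075*p + 4.29. n₂·d₁ = 0.5*p^2 + 2.35*p + 2.48. Sum = 0.75*p^2 + 4.425*p + 6.77. d₁·d₂ = p^3 + 8.6*p^2 + 23.29*p + 19.344.
H(p) = (0.75*p^2 + 4.425*p + 6.77)/(p^3 + 8.6*p^2 + 23.29*p + 19.344)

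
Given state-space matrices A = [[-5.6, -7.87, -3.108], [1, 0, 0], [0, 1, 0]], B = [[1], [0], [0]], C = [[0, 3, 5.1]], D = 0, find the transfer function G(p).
G(p) = C(pI - A)⁻¹B + D.
Characteristic polynomial det(pI - A) = p^3 + 5.6*p^2 + 7.87*p + 3.108.
Numerator from C·adj(pI-A)·B + D·det(pI-A) = 3*p + 5.1.
G(p) = (3*p + 5.1)/(p^3 + 5.6*p^2 + 7.87*p + 3.108)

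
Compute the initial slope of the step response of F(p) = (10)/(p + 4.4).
IVT: y'(0⁺) = lim_{p→∞} p²·Y(p) = lim_{p→∞} p·F(p).
deg(num) = 0, deg(den) = 1, relative degree = 1, so p·F(p) → (leading num)/(leading den) = 10/1 = 10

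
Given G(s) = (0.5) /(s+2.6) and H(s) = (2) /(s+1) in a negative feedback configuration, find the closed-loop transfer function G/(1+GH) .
Closed-loop T = G/(1+GH).
Numerator: G_num * H_den = 0.5*s + 0.5.
Denominator: G_den * H_den + G_num * H_num = (s^2 + 3.6*s + 2.6) + (1) = s^2 + 3.6*s + 3.6.
T(s) = (0.5*s + 0.5)/(s^2 + 3.6*s + 3.6)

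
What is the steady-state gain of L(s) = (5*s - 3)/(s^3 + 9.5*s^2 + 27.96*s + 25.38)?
DC gain = L(0) = num(0)/den(0) = -3/25.38 = -0.1182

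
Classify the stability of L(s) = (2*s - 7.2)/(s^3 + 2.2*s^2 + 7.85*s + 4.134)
Denominator: s^3 + 2.2*s^2 + 7.85*s + 4.134 = (s + 0.6)(s^2 + 1.6*s + 6.89). Poles: -0.6, -0.8 + 2.5j, -0.8 - 2.5j. Stable (all poles in LHP)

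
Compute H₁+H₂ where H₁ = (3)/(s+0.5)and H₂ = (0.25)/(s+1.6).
Parallel: H = H₁ + H₂ = (n₁·d₂ + n₂·d₁)/(d₁·d₂).
n₁·d₂ = 3*s + 4.8. n₂·d₁ = 0.25*s + 0.125. Sum = 3.25*s + 4.925. d₁·d₂ = s^2 + 2.1*s + 0.8.
H(s) = (3.25*s + 4.925)/(s^2 + 2.1*s + 0.8)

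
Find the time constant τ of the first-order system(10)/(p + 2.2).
First-order system: τ = -1/pole. Pole = -2.2. τ = -1/(-2.2) = 0.4545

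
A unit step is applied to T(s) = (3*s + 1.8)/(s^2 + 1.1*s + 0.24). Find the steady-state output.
FVT: lim_{t→∞} y(t) = lim_{s→0} s*Y(s) where Y(s) = T(s)/s.
= lim_{s→0} T(s) = T(0) = num(0)/den(0) = 1.8/0.24 = 7.5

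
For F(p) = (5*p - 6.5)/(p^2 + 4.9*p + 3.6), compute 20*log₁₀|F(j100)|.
Substitute p = j*100: F(j100) = 0.00309456 - 0.0498663j.
|F(j100)| = sqrt(Re² + Im²) = 0.04996.
20*log₁₀(0.04996) = -26.03 dB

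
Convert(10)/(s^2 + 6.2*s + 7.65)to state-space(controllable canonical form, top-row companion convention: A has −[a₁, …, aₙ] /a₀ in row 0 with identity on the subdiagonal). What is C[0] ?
Reachable canonical form: C = numerator coefficients (right-aligned, zero-padded to length n).
num = 10, C = [[0, 10]].
C[0] = 0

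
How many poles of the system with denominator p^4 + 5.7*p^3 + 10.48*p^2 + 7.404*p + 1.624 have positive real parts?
p^4 + 5.7*p^3 + 10.48*p^2 + 7.404*p + 1.624 = (p + 2.9)(p + 0.4)(p + 1.4)(p + 1). Poles: -0.4, -1, -1.4, -2.9. RHP poles (Re>0): 0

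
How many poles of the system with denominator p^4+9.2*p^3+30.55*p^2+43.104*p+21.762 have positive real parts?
p^4 + 9.2*p^3 + 30.55*p^2 + 43.104*p + 21.762 = (p + 1.3)(p + 3)(p + 1.8)(p + 3.1). Poles: -1.3, -1.8, -3, -3.1. RHP poles (Re>0): 0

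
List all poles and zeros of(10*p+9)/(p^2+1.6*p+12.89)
Set denominator = 0: p^2 + 1.6*p + 12.89 = 0 → Poles: -0.8 + 3.5j, -0.8 - 3.5j
Set numerator = 0: 10*p + 9 = 0 → Zeros: -0.9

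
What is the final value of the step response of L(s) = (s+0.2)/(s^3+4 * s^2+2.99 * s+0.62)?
FVT: lim_{t→∞} y(t) = lim_{s→0} s*Y(s) where Y(s) = L(s)/s.
= lim_{s→0} L(s) = L(0) = num(0)/den(0) = 0.2/0.62 = 0.3226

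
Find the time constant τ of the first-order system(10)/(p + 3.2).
First-order system: τ = -1/pole. Pole = -3.2. τ = -1/(-3.2) = 0.3125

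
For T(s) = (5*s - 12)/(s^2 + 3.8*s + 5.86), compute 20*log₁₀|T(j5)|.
Substitute s = j*5: T(j5) = 0.968846 - 0.344406j.
|T(j5)| = sqrt(Re² + Im²) = 1.028.
20*log₁₀(1.028) = 0.24 dB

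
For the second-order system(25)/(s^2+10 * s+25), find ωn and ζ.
Standard form: ωn²/(s²+2ζωn·s+ωn²).
const=25=ωn² → ωn=5, s coeff=10=2ζωn → ζ=1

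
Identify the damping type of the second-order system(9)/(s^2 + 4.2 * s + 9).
Standard form: ωn²/(s²+2ζωn·s+ωn²) gives ωn=3, ζ=0.7.
Underdamped (ζ = 0.7 < 1)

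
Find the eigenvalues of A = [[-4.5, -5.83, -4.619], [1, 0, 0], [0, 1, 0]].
Eigenvalues solve det(λI - A) = 0.
Characteristic polynomial: λ^3 + 4.5*λ^2 + 5.83*λ + 4.619 = 0.
Factor: (λ + 3.1)(λ^2 + 1.4*λ + 1.49) = 0.
Roots: -0.7 + 1j, -0.7 - 1j, -3.1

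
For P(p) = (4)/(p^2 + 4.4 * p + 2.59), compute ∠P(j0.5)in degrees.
Substitute p = j*0.5: P(j0.5) = 0.907364 - 0.853077j.
∠P(j0.5) = atan2(Im, Re) = atan2(-0.853077, 0.907364) = -43.23°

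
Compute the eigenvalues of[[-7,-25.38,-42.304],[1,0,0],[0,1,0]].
Eigenvalues solve det(λI - A) = 0.
Characteristic polynomial: λ^3 + 7*λ^2 + 25.38*λ + 42.304 = 0.
Factor: (λ + 3.2)(λ^2 + 3.8*λ + 13.22) = 0.
Roots: -1.9 + 3.1j, -1.9 - 3.1j, -3.2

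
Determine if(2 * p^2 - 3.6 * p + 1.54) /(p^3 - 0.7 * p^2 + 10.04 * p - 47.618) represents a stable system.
Denominator: p^3 - 0.7*p^2 + 10.04*p - 47.618 = (p - 2.9)(p^2 + 2.2*p + 16.42). Poles: -1.1 + 3.9j, -1.1 - 3.9j, 2.9. All Re(p)<0: No (unstable)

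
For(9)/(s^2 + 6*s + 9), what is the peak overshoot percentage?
Standard form: ωn²/(s²+2ζωn·s+ωn²) → ωn = 3, ζ = 1.
ζ ≥ 1, so the response is non-oscillatory: peak overshoot = 0%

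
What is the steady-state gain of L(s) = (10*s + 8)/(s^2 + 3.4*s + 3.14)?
DC gain = L(0) = num(0)/den(0) = 8/3.14 = 2.548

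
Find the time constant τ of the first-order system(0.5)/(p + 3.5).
First-order system: τ = -1/pole. Pole = -3.5. τ = -1/(-3.5) = 0.2857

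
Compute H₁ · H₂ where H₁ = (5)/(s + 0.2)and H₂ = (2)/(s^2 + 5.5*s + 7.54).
Series: H = H₁ · H₂ = (n₁·n₂)/(d₁·d₂).
Num: n₁·n₂ = 10. Den: d₁·d₂ = s^3 + 5.7*s^2 + 8.64*s + 1.508.
H(s) = (10)/(s^3 + 5.7*s^2 + 8.64*s + 1.508)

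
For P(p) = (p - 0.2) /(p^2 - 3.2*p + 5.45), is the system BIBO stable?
Denominator: p^2 - 3.2*p + 5.45. Poles: 1.6 + 1.7j, 1.6 - 1.7j. All Re(p)<0: No (unstable)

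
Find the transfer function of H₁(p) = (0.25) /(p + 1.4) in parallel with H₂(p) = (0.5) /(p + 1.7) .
Parallel: H = H₁ + H₂ = (n₁·d₂ + n₂·d₁)/(d₁·d₂).
n₁·d₂ = 0.25*p + 0.425. n₂·d₁ = 0.5*p + 0.7. Sum = 0.75*p + 1.125. d₁·d₂ = p^2 + 3.1*p + 2.38.
H(p) = (0.75*p + 1.125)/(p^2 + 3.1*p + 2.38)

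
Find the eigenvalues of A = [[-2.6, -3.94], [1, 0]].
Eigenvalues solve det(λI - A) = 0.
Characteristic polynomial: λ^2 + 2.6*λ + 3.94 = 0.
Roots: -1.3 + 1.5j, -1.3 - 1.5j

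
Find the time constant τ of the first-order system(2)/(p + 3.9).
First-order system: τ = -1/pole. Pole = -3.9. τ = -1/(-3.9) = 0.2564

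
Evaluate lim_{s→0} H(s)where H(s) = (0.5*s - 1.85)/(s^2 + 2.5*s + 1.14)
DC gain = H(0) = num(0)/den(0) = -1.85/1.14 = -1.623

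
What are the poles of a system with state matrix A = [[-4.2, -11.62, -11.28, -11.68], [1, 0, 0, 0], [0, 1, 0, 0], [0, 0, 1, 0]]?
Eigenvalues solve det(λI - A) = 0.
Characteristic polynomial: λ^4 + 4.2*λ^3 + 11.62*λ^2 + 11.28*λ + 11.68 = 0.
Factor: (λ^2 + 3.4*λ + 7.3)(λ^2 + 0.8*λ + 1.6) = 0.
Roots: -0.4 + 1.2j, -0.4 - 1.2j, -1.7 + 2.1j, -1.7 - 2.1j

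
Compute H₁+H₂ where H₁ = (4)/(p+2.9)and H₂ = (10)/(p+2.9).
Parallel: H = H₁ + H₂ = (n₁·d₂ + n₂·d₁)/(d₁·d₂).
n₁·d₂ = 4*p + 11.6. n₂·d₁ = 10*p + 29. Sum = 14*p + 40.6. d₁·d₂ = p^2 + 5.8*p + 8.41.
H(p) = (14*p + 40.6)/(p^2 + 5.8*p + 8.41)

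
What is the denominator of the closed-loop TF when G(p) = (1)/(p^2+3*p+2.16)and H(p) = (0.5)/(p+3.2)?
Characteristic poly = G_den * H_den + G_num * H_num = (p^3 + 6.2*p^2 + 11.76*p + 6.912) + (0.5) = p^3 + 6.2*p^2 + 11.76*p + 7.412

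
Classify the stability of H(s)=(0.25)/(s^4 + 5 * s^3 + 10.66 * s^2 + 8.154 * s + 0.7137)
Denominator: s^4 + 5*s^3 + 10.66*s^2 + 8.154*s + 0.7137 = (s + 1.3)(s + 0.1)(s^2 + 3.6*s + 5.49). Poles: -0.1, -1.3, -1.8 + 1.5j, -1.8 - 1.5j. Stable (all poles in LHP)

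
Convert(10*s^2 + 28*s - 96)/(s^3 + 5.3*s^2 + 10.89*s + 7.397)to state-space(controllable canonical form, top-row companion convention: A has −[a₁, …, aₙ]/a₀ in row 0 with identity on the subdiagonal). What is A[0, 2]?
Reachable canonical form for den = s^3 + 5.3*s^2 + 10.89*s + 7.397: top row of A = -[a₁,a₂,...,aₙ]/a₀, ones on the subdiagonal, zeros elsewhere.
A = [[-5.3, -10.89, -7.397], [1, 0, 0], [0, 1, 0]].
A[0,2] = -7.397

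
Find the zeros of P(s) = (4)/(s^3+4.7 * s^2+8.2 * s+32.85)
Numerator is a nonzero constant (4) → Zeros: none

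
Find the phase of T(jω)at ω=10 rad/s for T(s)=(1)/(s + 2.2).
Substitute s = j*10: T(j10) = 0.0209844 - 0.0953834j.
∠T(j10) = atan2(Im, Re) = atan2(-0.0953834, 0.0209844) = -77.59°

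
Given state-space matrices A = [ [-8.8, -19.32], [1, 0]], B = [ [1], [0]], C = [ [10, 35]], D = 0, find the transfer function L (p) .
L(p) = C(pI - A)⁻¹B + D.
Characteristic polynomial det(pI - A) = p^2 + 8.8*p + 19.32.
Numerator from C·adj(pI-A)·B + D·det(pI-A) = 10*p + 35.
L(p) = (10*p + 35)/(p^2 + 8.8*p + 19.32)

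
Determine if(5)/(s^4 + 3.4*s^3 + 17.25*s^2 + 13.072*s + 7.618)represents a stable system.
Denominator: s^4 + 3.4*s^3 + 17.25*s^2 + 13.072*s + 7.618 = (s^2 + 0.8*s + 0.52)(s^2 + 2.6*s + 14.65). Poles: -0.4 + 0.6j, -0.4 - 0.6j, -1.3 + 3.6j, -1.3 - 3.6j. All Re(p)<0: Yes (stable)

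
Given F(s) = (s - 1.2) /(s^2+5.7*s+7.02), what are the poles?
Set denominator = 0: s^2 + 5.7*s + 7.02 = (s + 1.8)(s + 3.9) = 0 → Poles: -1.8, -3.9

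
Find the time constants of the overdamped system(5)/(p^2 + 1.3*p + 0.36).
Overdamped: real poles at -0.9, -0.4. τ = -1/pole → τ₁ = 1.111, τ₂ = 2.5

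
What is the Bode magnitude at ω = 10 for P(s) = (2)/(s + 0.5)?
Substitute s = j*10: P(j10) = 0.00997506 - 0.199501j.
|P(j10)| = sqrt(Re² + Im²) = 0.1998.
20*log₁₀(0.1998) = -13.99 dB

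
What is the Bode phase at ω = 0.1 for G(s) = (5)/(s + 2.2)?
Substitute s = j*0.1: G(j0.1) = 2.26804 - 0.103093j.
∠G(j0.1) = atan2(Im, Re) = atan2(-0.103093, 2.26804) = -2.60°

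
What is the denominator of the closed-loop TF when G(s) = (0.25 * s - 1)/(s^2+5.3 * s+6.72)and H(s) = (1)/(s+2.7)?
Characteristic poly = G_den * H_den + G_num * H_num = (s^3 + 8*s^2 + 21.03*s + 18.144) + (0.25*s - 1) = s^3 + 8*s^2 + 21.28*s + 17.144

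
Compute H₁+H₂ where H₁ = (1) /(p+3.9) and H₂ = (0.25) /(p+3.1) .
Parallel: H = H₁ + H₂ = (n₁·d₂ + n₂·d₁)/(d₁·d₂).
n₁·d₂ = p + 3.1. n₂·d₁ = 0.25*p + 0.975. Sum = 1.25*p + 4.075. d₁·d₂ = p^2 + 7*p + 12.09.
H(p) = (1.25*p + 4.075)/(p^2 + 7*p + 12.09)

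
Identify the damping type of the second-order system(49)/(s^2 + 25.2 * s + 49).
Standard form: ωn²/(s²+2ζωn·s+ωn²) gives ωn=7, ζ=1.8.
Overdamped (ζ = 1.8 > 1)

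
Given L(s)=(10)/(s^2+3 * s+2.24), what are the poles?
Set denominator = 0: s^2 + 3*s + 2.24 = (s + 1.6)(s + 1.4) = 0 → Poles: -1.4, -1.6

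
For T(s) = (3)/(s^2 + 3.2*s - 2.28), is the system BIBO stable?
Denominator: s^2 + 3.2*s - 2.28 = (s - 0.6)(s + 3.8). Poles: -3.8, 0.6. All Re(p)<0: No (unstable)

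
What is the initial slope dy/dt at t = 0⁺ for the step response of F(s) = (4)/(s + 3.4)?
IVT: y'(0⁺) = lim_{s→∞} s²·Y(s) = lim_{s→∞} s·F(s).
deg(num) = 0, deg(den) = 1, relative degree = 1, so s·F(s) → (leading num)/(leading den) = 4/1 = 4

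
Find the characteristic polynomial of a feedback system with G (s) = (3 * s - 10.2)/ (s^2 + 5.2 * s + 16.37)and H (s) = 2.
Characteristic poly = G_den * H_den + G_num * H_num = (s^2 + 5.2*s + 16.37) + (6*s - 20.4) = s^2 + 11.2*s - 4.03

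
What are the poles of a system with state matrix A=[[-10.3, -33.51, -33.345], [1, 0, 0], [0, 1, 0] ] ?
Eigenvalues solve det(λI - A) = 0.
Characteristic polynomial: λ^3 + 10.3*λ^2 + 33.51*λ + 33.345 = 0.
Factor: (λ + 4.5)(λ + 3.9)(λ + 1.9) = 0.
Roots: -1.9, -3.9, -4.5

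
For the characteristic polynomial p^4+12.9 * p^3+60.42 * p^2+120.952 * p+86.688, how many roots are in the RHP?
p^4 + 12.9*p^3 + 60.42*p^2 + 120.952*p + 86.688 = (p + 2.8)(p + 4)(p + 1.8)(p + 4.3). Poles: -1.8, -2.8, -4, -4.3. RHP poles (Re>0): 0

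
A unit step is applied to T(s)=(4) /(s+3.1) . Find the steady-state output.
FVT: lim_{t→∞} y(t) = lim_{s→0} s*Y(s) where Y(s) = T(s)/s.
= lim_{s→0} T(s) = T(0) = num(0)/den(0) = 4/3.1 = 1.29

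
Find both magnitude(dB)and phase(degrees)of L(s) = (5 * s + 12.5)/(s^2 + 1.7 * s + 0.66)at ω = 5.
Substitute s = j*5: L(j5) = -0.138035 - 1.07532j.
|L| = 20*log₁₀(sqrt(Re²+Im²)) = 0.70 dB.
∠L = atan2(Im, Re) = -97.31°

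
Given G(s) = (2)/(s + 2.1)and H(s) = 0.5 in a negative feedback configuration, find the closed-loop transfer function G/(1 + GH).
Closed-loop T = G/(1+GH).
Numerator: G_num * H_den = 2.
Denominator: G_den * H_den + G_num * H_num = (s + 2.1) + (1) = s + 3.1.
T(s) = (2)/(s + 3.1)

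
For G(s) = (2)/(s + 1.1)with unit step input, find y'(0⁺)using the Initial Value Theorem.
IVT: y'(0⁺) = lim_{s→∞} s²·Y(s) = lim_{s→∞} s·G(s).
deg(num) = 0, deg(den) = 1, relative degree = 1, so s·G(s) → (leading num)/(leading den) = 2/1 = 2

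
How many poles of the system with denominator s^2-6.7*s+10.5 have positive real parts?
s^2 - 6.7*s + 10.5 = (s - 4.2)(s - 2.5). Poles: 2.5, 4.2. RHP poles (Re>0): 2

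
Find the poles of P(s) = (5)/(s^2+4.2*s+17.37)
Set denominator = 0: s^2 + 4.2*s + 17.37 = 0 → Poles: -2.1 + 3.6j, -2.1 - 3.6j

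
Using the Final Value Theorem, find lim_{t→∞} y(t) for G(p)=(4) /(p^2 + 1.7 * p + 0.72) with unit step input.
FVT: lim_{t→∞} y(t) = lim_{p→0} p*Y(p) where Y(p) = G(p)/p.
= lim_{p→0} G(p) = G(0) = num(0)/den(0) = 4/0.72 = 5.556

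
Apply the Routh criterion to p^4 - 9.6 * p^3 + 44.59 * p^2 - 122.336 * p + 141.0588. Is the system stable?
Routh array:
p^4: [1, 44.59, 141.0588]; p^3: [-9.6, -122.336]; p^2: [31.8467, 141.0588]; p^1: [-79.8146]; p^0: [141.0588]
First column: [1, -9.6, 31.8467, -79.8146, 141.0588]. Sign changes = 4.
No, unstable (4 RHP root(s))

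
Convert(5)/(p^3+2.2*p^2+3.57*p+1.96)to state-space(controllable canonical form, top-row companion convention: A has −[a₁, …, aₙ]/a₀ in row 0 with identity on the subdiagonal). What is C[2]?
Reachable canonical form: C = numerator coefficients (right-aligned, zero-padded to length n).
num = 5, C = [[0, 0, 5]].
C[2] = 5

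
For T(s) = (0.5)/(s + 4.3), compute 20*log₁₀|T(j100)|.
Substitute s = j*100: T(j100) = 0.000214603 - 0.00499077j.
|T(j100)| = sqrt(Re² + Im²) = 0.004995.
20*log₁₀(0.004995) = -46.03 dB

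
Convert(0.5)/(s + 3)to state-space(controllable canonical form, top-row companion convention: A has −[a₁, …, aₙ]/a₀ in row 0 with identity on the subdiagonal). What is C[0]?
Reachable canonical form: C = numerator coefficients (right-aligned, zero-padded to length n).
num = 0.5, C = [[0.5]].
C[0] = 0.5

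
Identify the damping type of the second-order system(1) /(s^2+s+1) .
Standard form: ωn²/(s²+2ζωn·s+ωn²) gives ωn=1, ζ=0.5.
Underdamped (ζ = 0.5 < 1)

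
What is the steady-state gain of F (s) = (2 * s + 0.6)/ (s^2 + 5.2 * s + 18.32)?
DC gain = F(0) = num(0)/den(0) = 0.6/18.32 = 0.03275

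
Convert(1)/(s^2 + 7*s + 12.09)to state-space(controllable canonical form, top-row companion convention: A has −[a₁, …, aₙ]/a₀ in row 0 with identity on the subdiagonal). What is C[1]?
Reachable canonical form: C = numerator coefficients (right-aligned, zero-padded to length n).
num = 1, C = [[0, 1]].
C[1] = 1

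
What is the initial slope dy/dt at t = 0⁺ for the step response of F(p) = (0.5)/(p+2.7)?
IVT: y'(0⁺) = lim_{p→∞} p²·Y(p) = lim_{p→∞} p·F(p).
deg(num) = 0, deg(den) = 1, relative degree = 1, so p·F(p) → (leading num)/(leading den) = 0.5/1 = 0.5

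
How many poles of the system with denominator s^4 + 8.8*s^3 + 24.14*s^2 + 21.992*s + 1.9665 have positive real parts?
s^4 + 8.8*s^3 + 24.14*s^2 + 21.992*s + 1.9665 = (s + 0.1)(s + 1.9)(s + 4.5)(s + 2.3). Poles: -0.1, -1.9, -2.3, -4.5. RHP poles (Re>0): 0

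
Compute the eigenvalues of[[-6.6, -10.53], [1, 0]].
Eigenvalues solve det(λI - A) = 0.
Characteristic polynomial: λ^2 + 6.6*λ + 10.53 = 0.
Factor: (λ + 3.9)(λ + 2.7) = 0.
Roots: -2.7, -3.9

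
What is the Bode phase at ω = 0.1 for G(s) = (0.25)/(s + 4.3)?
Substitute s = j*0.1: G(j0.1) = 0.0581081 - 0.00135135j.
∠G(j0.1) = atan2(Im, Re) = atan2(-0.00135135, 0.0581081) = -1.33°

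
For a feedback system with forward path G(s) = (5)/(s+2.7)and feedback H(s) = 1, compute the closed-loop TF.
Closed-loop T = G/(1+GH).
Numerator: G_num * H_den = 5.
Denominator: G_den * H_den + G_num * H_num = (s + 2.7) + (5) = s + 7.7.
T(s) = (5)/(s + 7.7)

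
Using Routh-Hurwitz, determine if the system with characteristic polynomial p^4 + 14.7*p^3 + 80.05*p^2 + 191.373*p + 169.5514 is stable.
Routh array:
p^4: [1, 80.05, 169.5514]; p^3: [14.7, 191.373]; p^2: [67.0314, 169.5514]; p^1: [154.19]; p^0: [169.5514]
First column: [1, 14.7, 67.0314, 154.19, 169.5514]. Sign changes = 0.
Yes, stable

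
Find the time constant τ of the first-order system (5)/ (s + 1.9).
First-order system: τ = -1/pole. Pole = -1.9. τ = -1/(-1.9) = 0.5263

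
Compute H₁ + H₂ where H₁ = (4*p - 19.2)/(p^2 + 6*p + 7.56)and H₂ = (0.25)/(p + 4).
Parallel: H = H₁ + H₂ = (n₁·d₂ + n₂·d₁)/(d₁·d₂).
n₁·d₂ = 4*p^2 - 3.2*p - 76.8. n₂·d₁ = 0.25*p^2 + 1.5*p + 1.89. Sum = 4.25*p^2 - 1.7*p - 74.91. d₁·d₂ = p^3 + 10*p^2 + 31.56*p + 30.24.
H(p) = (4.25*p^2 - 1.7*p - 74.91)/(p^3 + 10*p^2 + 31.56*p + 30.24)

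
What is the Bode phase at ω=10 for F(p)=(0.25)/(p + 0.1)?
Substitute p = j*10: F(j10) = 0.000249975 - 0.0249975j.
∠F(j10) = atan2(Im, Re) = atan2(-0.0249975, 0.000249975) = -89.43°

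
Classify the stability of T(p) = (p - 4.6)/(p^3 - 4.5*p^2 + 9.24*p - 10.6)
Denominator: p^3 - 4.5*p^2 + 9.24*p - 10.6 = (p - 2.5)(p^2 - 2*p + 4.24). Poles: 1 + 1.8j, 1 - 1.8j, 2.5. Unstable (3 pole(s) in RHP)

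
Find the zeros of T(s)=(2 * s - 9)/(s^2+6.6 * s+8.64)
Set numerator = 0: 2*s - 9 = 0 → Zeros: 4.5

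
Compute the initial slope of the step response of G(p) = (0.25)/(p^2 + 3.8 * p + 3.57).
IVT: y'(0⁺) = lim_{p→∞} p²·Y(p) = lim_{p→∞} p·G(p).
deg(num) = 0, deg(den) = 2, relative degree = 2 ≥ 2, so p·G(p) → 0. Initial slope = 0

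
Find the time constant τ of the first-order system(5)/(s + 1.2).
First-order system: τ = -1/pole. Pole = -1.2. τ = -1/(-1.2) = 0.8333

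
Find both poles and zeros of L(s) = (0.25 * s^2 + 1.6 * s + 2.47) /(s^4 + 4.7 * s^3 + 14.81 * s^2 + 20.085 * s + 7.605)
Set denominator = 0: s^4 + 4.7*s^3 + 14.81*s^2 + 20.085*s + 7.605 = (s + 0.6)(s + 1.5)(s^2 + 2.6*s + 8.45) = 0 → Poles: -0.6, -1.3 + 2.6j, -1.3 - 2.6j, -1.5
Set numerator = 0: 0.25*s^2 + 1.6*s + 2.47 = 0.25*(s + 3.8)(s + 2.6) = 0 → Zeros: -2.6, -3.8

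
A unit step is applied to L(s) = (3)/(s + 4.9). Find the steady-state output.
FVT: lim_{t→∞} y(t) = lim_{s→0} s*Y(s) where Y(s) = L(s)/s.
= lim_{s→0} L(s) = L(0) = num(0)/den(0) = 3/4.9 = 0.6122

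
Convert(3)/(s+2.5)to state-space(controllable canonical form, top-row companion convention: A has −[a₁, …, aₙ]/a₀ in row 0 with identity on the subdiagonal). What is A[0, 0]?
Reachable canonical form for den = s + 2.5: top row of A = -[a₁,a₂,...,aₙ]/a₀, ones on the subdiagonal, zeros elsewhere.
A = [[-2.5]].
A[0,0] = -2.5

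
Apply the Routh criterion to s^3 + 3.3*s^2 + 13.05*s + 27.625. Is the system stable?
Routh array:
s^3: [1, 13.05]; s^2: [3.3, 27.625]; s^1: [4.67879]; s^0: [27.625]
First column: [1, 3.3, 4.67879, 27.625]. Sign changes = 0.
Yes, stable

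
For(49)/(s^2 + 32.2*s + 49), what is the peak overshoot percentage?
Standard form: ωn²/(s²+2ζωn·s+ωn²) → ωn = 7, ζ = 2.3.
ζ ≥ 1, so the response is non-oscillatory: peak overshoot = 0%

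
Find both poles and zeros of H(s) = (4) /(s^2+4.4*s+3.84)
Set denominator = 0: s^2 + 4.4*s + 3.84 = (s + 1.2)(s + 3.2) = 0 → Poles: -1.2, -3.2
Numerator is a nonzero constant (4) → Zeros: none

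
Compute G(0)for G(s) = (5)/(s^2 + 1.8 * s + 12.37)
DC gain = G(0) = num(0)/den(0) = 5/12.37 = 0.4042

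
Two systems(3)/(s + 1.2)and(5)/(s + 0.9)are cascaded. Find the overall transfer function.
Series: H = H₁ · H₂ = (n₁·n₂)/(d₁·d₂).
Num: n₁·n₂ = 15. Den: d₁·d₂ = s^2 + 2.1*s + 1.08.
H(s) = (15)/(s^2 + 2.1*s + 1.08)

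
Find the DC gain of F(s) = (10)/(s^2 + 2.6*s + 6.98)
DC gain = F(0) = num(0)/den(0) = 10/6.98 = 1.433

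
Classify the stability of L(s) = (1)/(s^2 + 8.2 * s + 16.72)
Denominator: s^2 + 8.2*s + 16.72 = (s + 4.4)(s + 3.8). Poles: -3.8, -4.4. Stable (all poles in LHP)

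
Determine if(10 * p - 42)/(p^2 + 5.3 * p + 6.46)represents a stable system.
Denominator: p^2 + 5.3*p + 6.46 = (p + 1.9)(p + 3.4). Poles: -1.9, -3.4. All Re(p)<0: Yes (stable)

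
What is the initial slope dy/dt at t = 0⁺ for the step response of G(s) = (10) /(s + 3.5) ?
IVT: y'(0⁺) = lim_{s→∞} s²·Y(s) = lim_{s→∞} s·G(s).
deg(num) = 0, deg(den) = 1, relative degree = 1, so s·G(s) → (leading num)/(leading den) = 10/1 = 10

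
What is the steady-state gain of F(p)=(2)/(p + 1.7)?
DC gain = F(0) = num(0)/den(0) = 2/1.7 = 1.176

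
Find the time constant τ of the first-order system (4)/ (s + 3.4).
First-order system: τ = -1/pole. Pole = -3.4. τ = -1/(-3.4) = 0.2941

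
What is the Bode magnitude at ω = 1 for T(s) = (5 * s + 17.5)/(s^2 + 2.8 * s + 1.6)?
Substitute s = j*1: T(j1) = 2.9878 - 5.60976j.
|T(j1)| = sqrt(Re² + Im²) = 6.356.
20*log₁₀(6.356) = 16.06 dB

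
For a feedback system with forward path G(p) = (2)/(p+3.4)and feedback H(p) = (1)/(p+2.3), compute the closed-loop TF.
Closed-loop T = G/(1+GH).
Numerator: G_num * H_den = 2*p + 4.6.
Denominator: G_den * H_den + G_num * H_num = (p^2 + 5.7*p + 7.82) + (2) = p^2 + 5.7*p + 9.82.
T(p) = (2*p + 4.6)/(p^2 + 5.7*p + 9.82)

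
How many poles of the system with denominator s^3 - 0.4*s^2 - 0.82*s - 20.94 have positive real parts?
s^3 - 0.4*s^2 - 0.82*s - 20.94 = (s - 3)(s^2 + 2.6*s + 6.98). Poles: -1.3 + 2.3j, -1.3 - 2.3j, 3. RHP poles (Re>0): 1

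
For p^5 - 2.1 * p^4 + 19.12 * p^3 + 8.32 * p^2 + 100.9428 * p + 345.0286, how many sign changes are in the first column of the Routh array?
Routh array:
p^5: [1, 19.12, 100.9428]; p^4: [-2.1, 8.32, 345.0286]; p^3: [23.0819, 265.242]; p^2: [32.4518, 345.0286]; p^1: [19.8348]; p^0: [345.0286]
First column: [1, -2.1, 23.0819, 32.4518, 19.8348, 345.0286]. Sign changes = 2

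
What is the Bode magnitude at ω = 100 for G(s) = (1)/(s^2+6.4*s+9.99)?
Substitute s = j*100: G(j100) = -9.96908e-05 - 6.38659e-06j.
|G(j100)| = sqrt(Re² + Im²) = 9.99e-05.
20*log₁₀(9.99e-05) = -80.01 dB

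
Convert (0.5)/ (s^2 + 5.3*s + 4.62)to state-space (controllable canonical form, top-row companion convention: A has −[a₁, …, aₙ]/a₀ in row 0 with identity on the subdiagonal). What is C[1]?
Reachable canonical form: C = numerator coefficients (right-aligned, zero-padded to length n).
num = 0.5, C = [[0, 0.5]].
C[1] = 0.5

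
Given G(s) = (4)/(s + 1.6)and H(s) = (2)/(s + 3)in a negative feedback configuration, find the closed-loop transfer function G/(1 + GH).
Closed-loop T = G/(1+GH).
Numerator: G_num * H_den = 4*s + 12.
Denominator: G_den * H_den + G_num * H_num = (s^2 + 4.6*s + 4.8) + (8) = s^2 + 4.6*s + 12.8.
T(s) = (4*s + 12)/(s^2 + 4.6*s + 12.8)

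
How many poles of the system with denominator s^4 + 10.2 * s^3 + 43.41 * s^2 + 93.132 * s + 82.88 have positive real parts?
s^4 + 10.2*s^3 + 43.41*s^2 + 93.132*s + 82.88 = (s + 2.8)(s + 3.2)(s^2 + 4.2*s + 9.25). Poles: -2.1 + 2.2j, -2.1 - 2.2j, -2.8, -3.2. RHP poles (Re>0): 0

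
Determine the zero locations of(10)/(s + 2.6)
Numerator is a nonzero constant (10) → Zeros: none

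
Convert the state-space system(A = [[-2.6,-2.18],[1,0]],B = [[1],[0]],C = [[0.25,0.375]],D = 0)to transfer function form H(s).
H(s) = C(sI - A)⁻¹B + D.
Characteristic polynomial det(sI - A) = s^2 + 2.6*s + 2.18.
Numerator from C·adj(sI-A)·B + D·det(sI-A) = 0.25*s + 0.375.
H(s) = (0.25*s + 0.375)/(s^2 + 2.6*s + 2.18)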